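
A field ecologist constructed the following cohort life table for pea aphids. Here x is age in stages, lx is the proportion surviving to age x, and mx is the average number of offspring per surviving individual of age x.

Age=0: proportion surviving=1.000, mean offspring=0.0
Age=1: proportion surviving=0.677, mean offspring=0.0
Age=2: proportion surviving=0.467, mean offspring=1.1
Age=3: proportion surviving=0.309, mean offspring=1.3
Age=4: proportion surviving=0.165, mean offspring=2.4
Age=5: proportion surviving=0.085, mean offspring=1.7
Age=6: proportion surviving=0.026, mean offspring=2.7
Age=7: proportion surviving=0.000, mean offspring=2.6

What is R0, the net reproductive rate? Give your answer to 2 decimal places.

1.53

lx·mx by age: 0, 0, 0.5137, 0.4017, 0.396, 0.1445, 0.0702, 0
R0 = Σ lx·mx = 1.5261 → 1.53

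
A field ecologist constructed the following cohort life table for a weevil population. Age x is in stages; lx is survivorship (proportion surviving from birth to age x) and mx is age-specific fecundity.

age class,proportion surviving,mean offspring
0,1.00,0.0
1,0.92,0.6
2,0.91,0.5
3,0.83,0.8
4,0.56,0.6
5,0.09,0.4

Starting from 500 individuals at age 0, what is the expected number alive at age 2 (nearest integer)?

455

Expected survivors = N0 · l_2 = 500 × 0.91 = 455 → 455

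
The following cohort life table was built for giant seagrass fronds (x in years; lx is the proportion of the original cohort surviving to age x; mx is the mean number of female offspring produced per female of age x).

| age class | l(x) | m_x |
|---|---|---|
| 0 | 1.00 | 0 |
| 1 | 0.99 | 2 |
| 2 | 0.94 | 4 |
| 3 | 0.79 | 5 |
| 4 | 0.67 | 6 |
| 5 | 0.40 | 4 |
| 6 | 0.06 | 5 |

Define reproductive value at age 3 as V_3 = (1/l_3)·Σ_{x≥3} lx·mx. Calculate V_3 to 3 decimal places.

lx·mx for x ≥ 3: 3.95, 4.02, 1.6, 0.3 → sum = 9.87
V_3 = 9.87 / l_3 = 9.87 / 0.79 = 12.493671… → 12.494

12.494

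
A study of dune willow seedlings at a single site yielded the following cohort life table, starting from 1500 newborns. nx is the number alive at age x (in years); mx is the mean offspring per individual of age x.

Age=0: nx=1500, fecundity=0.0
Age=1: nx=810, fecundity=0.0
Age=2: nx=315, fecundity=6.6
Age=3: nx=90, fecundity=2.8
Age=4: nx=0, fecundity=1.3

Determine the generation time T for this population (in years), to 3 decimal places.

2.108

lx = nx/n0 = nx/1500: 1, 0.54, 0.21, 0.06, 0
lx·mx: 0, 0, 1.386, 0.168, 0 → R0 = 1.554
x·lx·mx: 0, 0, 2.772, 0.504, 0 → Σ = 3.276
T = 3.276 / 1.554 = 2.108108… → 2.108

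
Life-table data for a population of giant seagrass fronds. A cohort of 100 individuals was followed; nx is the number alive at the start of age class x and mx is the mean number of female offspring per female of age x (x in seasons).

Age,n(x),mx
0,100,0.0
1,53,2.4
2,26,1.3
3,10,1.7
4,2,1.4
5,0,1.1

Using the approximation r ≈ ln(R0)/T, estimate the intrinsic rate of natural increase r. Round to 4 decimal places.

0.4166

lx = nx/n0 = nx/100: 1, 0.53, 0.26, 0.1, 0.02, 0
R0 = Σ lx·mx = 0 + 1.272 + 0.338 + 0.17 + 0.028 + 0 = 1.808
Σ x·lx·mx = 2.57; T = 2.57/1.808 = 1.42146…
r ≈ ln(R0)/T = ln(1.808)/1.42146… = 0.416629… → 0.4166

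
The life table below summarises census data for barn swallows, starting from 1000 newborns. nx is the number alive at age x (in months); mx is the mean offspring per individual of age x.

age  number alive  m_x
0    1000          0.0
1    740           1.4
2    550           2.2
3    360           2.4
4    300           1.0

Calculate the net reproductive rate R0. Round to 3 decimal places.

lx = nx/n0 = nx/1000: 1, 0.74, 0.55, 0.36, 0.3
lx·mx by age: 0, 1.036, 1.21, 0.864, 0.3
R0 = Σ lx·mx = 3.41 → 3.410

3.410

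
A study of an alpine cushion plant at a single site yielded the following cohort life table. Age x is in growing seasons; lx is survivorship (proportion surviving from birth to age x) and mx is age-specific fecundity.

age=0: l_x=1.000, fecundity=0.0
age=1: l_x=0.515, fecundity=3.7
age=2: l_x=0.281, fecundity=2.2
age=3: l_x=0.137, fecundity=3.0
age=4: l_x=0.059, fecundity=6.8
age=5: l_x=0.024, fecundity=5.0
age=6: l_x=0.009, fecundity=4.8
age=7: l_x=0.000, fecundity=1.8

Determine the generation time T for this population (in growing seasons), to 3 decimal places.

1.954

lx·mx: 0, 1.9055, 0.6182, 0.411, 0.4012, 0.12, 0.0432, 0 → R0 = 3.4991
x·lx·mx: 0, 1.9055, 1.2364, 1.233, 1.6048, 0.6, 0.2592, 0 → Σ = 6.8389
T = 6.8389 / 3.4991 = 1.954474… → 1.954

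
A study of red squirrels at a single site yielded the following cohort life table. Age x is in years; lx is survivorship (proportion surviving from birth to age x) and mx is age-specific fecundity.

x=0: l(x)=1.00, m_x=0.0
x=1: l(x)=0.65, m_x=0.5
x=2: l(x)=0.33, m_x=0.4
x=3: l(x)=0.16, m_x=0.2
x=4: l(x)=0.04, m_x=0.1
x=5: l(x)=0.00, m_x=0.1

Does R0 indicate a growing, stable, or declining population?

R0 = Σ lx·mx = 0 + 0.325 + 0.132 + 0.032 + 0.004 + 0 = 0.493
R0 < 1, so the population is declining.

declining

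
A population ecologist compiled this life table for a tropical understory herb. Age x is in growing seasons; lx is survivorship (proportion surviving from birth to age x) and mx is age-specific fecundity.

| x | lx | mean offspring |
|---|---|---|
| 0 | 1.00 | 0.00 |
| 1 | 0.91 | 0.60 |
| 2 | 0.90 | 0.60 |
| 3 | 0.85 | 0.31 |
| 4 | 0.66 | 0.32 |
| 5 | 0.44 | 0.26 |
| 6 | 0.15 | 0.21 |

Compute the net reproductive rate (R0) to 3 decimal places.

lx·mx by age: 0, 0.546, 0.54, 0.2635, 0.2112, 0.1144, 0.0315
R0 = Σ lx·mx = 1.7066 → 1.707

1.707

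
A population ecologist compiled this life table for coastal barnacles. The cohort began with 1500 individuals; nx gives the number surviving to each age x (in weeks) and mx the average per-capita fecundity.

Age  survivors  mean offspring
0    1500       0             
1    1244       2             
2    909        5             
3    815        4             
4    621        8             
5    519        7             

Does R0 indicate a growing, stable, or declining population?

growing

lx = nx/n0 = nx/1500: 1, 0.82933…, 0.606, 0.54333…, 0.414, 0.346
R0 = Σ lx·mx = 0 + 1.658667… + 3.03 + 2.173333… + 3.312 + 2.422 = 12.596…
R0 > 1, so the population is growing.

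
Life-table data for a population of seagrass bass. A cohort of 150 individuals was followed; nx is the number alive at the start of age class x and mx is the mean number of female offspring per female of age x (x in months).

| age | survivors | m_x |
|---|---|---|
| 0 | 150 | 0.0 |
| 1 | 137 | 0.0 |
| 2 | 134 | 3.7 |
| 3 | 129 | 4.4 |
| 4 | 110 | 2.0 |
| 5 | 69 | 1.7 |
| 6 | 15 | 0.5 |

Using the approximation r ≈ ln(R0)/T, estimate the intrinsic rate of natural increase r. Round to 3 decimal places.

lx = nx/n0 = nx/150: 1, 0.91333…, 0.89333…, 0.86, 0.73333…, 0.46, 0.1
R0 = Σ lx·mx = 0 + 0 + 3.30533… + 3.784 + 1.46667… + 0.782 + 0.05 = 9.388…
Σ x·lx·mx = 28.039333…; T = 28.039333…/9.388… = 2.98672…
r ≈ ln(R0)/T = ln(9.388…)/2.98672… = 0.7498… → 0.750

0.750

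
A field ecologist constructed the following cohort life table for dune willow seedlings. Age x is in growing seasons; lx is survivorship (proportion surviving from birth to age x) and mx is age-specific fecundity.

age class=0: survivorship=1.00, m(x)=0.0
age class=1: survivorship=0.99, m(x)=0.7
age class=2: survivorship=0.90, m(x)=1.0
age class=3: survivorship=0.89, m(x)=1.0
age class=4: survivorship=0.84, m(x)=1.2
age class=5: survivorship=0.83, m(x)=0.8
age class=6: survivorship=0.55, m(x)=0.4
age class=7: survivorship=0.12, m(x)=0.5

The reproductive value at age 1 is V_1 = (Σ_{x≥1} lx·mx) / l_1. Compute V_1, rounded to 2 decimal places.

4.48

lx·mx for x ≥ 1: 0.693, 0.9, 0.89, 1.008, 0.664, 0.22, 0.06 → sum = 4.435
V_1 = 4.435 / l_1 = 4.435 / 0.99 = 4.479798… → 4.48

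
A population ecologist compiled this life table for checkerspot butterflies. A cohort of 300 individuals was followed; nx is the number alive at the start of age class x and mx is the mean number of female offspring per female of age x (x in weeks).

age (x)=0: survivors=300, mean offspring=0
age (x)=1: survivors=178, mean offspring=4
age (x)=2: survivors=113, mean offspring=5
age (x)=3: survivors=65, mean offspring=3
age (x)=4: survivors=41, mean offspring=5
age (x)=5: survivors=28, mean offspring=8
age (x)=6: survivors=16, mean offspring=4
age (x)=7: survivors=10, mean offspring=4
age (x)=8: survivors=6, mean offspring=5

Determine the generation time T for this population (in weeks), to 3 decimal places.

2.590

lx = nx/n0 = nx/300: 1, 0.59333…, 0.37667…, 0.21667…, 0.13667…, 0.09333…, 0.05333…, 0.03333…, 0.02
lx·mx: 0, 2.373333…, 1.883333…, 0.65…, 0.683333…, 0.746667…, 0.213333…, 0.133333…, 0.1 → R0 = 6.783333…
x·lx·mx: 0, 2.373333…, 3.766667…, 1.95…, 2.733333…, 3.733333…, 1.28…, 0.933333…, 0.8 → Σ = 17.57…
T = 17.57… / 6.783333… = 2.590172… → 2.590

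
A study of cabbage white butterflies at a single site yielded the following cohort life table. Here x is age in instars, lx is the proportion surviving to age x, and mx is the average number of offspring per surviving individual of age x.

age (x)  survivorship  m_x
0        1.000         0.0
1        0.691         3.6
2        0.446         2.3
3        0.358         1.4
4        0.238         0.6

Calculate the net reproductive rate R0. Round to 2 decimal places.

lx·mx by age: 0, 2.4876, 1.0258, 0.5012, 0.1428
R0 = Σ lx·mx = 4.1574 → 4.16

4.16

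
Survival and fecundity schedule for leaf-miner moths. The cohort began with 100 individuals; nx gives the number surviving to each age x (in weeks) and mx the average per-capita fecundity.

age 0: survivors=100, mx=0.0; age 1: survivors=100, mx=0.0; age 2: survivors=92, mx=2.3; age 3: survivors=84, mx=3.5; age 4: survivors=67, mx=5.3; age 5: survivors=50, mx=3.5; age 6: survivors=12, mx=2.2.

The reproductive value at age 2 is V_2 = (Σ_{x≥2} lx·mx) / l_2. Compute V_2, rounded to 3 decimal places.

11.545

lx = nx/n0 = nx/100: 1, 1, 0.92, 0.84, 0.67, 0.5, 0.12
lx·mx for x ≥ 2: 2.116, 2.94, 3.551, 1.75, 0.264 → sum = 10.621
V_2 = 10.621 / l_2 = 10.621 / 0.92 = 11.544565… → 11.545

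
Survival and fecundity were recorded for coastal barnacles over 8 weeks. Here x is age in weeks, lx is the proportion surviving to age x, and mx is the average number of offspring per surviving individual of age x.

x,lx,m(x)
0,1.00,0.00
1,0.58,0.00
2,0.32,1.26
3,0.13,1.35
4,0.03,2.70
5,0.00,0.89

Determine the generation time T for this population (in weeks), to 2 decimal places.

2.51

lx·mx: 0, 0, 0.4032, 0.1755, 0.081, 0 → R0 = 0.6597
x·lx·mx: 0, 0, 0.8064, 0.5265, 0.324, 0 → Σ = 1.6569
T = 1.6569 / 0.6597 = 2.511596… → 2.51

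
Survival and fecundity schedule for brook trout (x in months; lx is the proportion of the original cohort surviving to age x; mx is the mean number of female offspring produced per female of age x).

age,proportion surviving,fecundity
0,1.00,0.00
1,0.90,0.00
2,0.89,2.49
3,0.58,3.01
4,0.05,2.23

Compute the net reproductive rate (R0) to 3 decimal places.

4.073

lx·mx by age: 0, 0, 2.2161, 1.7458, 0.1115
R0 = Σ lx·mx = 4.0734 → 4.073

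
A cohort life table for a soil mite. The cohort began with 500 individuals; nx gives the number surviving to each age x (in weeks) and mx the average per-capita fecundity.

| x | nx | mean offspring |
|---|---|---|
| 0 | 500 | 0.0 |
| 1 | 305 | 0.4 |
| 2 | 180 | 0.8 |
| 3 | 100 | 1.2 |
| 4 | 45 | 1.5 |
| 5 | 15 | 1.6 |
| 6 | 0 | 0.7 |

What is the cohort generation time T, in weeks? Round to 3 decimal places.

lx = nx/n0 = nx/500: 1, 0.61, 0.36, 0.2, 0.09, 0.03, 0
lx·mx: 0, 0.244, 0.288, 0.24, 0.135, 0.048, 0 → R0 = 0.955
x·lx·mx: 0, 0.244, 0.576, 0.72, 0.54, 0.24, 0 → Σ = 2.32
T = 2.32 / 0.955 = 2.429319… → 2.429

2.429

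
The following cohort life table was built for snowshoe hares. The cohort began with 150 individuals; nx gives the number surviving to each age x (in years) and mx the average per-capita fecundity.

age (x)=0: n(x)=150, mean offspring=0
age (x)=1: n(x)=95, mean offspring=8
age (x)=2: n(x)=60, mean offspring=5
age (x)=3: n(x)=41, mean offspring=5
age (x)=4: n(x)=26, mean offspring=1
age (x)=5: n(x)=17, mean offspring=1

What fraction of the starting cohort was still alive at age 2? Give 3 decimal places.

0.400

l_2 = n_2/n_0 = 60/150 = 0.4 → 0.400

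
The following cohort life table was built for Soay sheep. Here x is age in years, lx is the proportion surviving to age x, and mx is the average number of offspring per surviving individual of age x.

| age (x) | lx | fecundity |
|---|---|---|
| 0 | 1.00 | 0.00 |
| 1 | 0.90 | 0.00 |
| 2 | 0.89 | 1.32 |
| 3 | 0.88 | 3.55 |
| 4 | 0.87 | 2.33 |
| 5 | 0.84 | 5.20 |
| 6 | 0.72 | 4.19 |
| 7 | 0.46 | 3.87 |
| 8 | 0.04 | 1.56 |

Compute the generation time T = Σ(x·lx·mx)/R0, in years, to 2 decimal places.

4.68

lx·mx: 0, 0, 1.1748, 3.124, 2.0271, 4.368, 3.0168, 1.7802, 0.0624 → R0 = 15.5533
x·lx·mx: 0, 0, 2.3496, 9.372, 8.1084, 21.84, 18.1008, 12.4614, 0.4992 → Σ = 72.7314
T = 72.7314 / 15.5533 = 4.676268… → 4.68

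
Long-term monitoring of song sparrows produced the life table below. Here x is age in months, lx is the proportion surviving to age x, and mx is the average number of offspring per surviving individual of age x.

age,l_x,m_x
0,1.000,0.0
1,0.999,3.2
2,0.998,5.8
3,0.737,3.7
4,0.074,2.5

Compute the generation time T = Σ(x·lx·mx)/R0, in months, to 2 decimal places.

1.99

lx·mx: 0, 3.1968, 5.7884, 2.7269, 0.185 → R0 = 11.8971
x·lx·mx: 0, 3.1968, 11.5768, 8.1807, 0.74 → Σ = 23.6943
T = 23.6943 / 11.8971 = 1.991603… → 1.99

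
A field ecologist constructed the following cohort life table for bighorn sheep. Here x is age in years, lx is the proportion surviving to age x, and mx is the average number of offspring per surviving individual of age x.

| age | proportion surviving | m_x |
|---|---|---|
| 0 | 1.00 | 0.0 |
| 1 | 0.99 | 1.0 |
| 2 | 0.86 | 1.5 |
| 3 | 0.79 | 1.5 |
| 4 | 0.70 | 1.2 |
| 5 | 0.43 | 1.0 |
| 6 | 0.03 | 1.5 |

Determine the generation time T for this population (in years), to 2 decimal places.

2.70

lx·mx: 0, 0.99, 1.29, 1.185, 0.84, 0.43, 0.045 → R0 = 4.78
x·lx·mx: 0, 0.99, 2.58, 3.555, 3.36, 2.15, 0.27 → Σ = 12.905
T = 12.905 / 4.78 = 2.699791… → 2.70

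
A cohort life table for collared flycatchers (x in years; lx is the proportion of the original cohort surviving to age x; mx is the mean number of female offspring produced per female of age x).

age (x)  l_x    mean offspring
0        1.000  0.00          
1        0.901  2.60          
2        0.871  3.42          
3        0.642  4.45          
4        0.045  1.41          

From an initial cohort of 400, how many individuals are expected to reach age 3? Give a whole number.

257

Expected survivors = N0 · l_3 = 400 × 0.642 = 256.8 → 257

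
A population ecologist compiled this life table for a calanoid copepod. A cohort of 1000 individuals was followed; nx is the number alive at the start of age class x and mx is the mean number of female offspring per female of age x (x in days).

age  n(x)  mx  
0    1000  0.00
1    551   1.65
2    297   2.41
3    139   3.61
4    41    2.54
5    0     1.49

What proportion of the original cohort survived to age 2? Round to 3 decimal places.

l_2 = n_2/n_0 = 297/1000 = 0.297 → 0.297

0.297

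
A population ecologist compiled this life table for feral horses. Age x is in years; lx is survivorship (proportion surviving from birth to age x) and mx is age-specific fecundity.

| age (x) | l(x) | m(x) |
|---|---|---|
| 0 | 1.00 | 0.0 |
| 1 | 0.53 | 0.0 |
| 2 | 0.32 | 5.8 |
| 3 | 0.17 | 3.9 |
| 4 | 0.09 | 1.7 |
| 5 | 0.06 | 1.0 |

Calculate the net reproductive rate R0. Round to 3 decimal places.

lx·mx by age: 0, 0, 1.856, 0.663, 0.153, 0.06
R0 = Σ lx·mx = 2.732 → 2.732

2.732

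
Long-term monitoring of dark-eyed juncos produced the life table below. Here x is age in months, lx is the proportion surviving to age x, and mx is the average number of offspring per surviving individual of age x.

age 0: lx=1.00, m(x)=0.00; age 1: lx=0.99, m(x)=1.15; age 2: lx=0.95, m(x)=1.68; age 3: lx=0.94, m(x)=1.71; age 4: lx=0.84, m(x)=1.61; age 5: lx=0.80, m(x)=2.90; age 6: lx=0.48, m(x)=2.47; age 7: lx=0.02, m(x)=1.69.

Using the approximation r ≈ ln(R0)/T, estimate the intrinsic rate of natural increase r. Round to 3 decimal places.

R0 = Σ lx·mx = 0 + 1.1385 + 1.596 + 1.6074 + 1.3524 + 2.32 + 1.1856 + 0.0338 = 9.2337
Σ x·lx·mx = 33.5125; T = 33.5125/9.2337 = 3.62937…
r ≈ ln(R0)/T = ln(9.2337)/3.62937… = 0.61246… → 0.612

0.612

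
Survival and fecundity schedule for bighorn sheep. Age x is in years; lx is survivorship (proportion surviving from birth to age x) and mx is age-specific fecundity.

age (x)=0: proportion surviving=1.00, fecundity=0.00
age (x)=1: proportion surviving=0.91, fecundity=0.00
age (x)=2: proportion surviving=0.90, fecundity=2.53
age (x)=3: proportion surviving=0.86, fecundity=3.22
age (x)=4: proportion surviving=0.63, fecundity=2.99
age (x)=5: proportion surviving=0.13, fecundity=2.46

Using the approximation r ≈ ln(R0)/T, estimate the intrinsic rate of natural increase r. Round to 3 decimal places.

R0 = Σ lx·mx = 0 + 0 + 2.277 + 2.7692 + 1.8837 + 0.3198 = 7.2497
Σ x·lx·mx = 21.9954; T = 21.9954/7.2497 = 3.03397…
r ≈ ln(R0)/T = ln(7.2497)/3.03397… = 0.65293… → 0.653

0.653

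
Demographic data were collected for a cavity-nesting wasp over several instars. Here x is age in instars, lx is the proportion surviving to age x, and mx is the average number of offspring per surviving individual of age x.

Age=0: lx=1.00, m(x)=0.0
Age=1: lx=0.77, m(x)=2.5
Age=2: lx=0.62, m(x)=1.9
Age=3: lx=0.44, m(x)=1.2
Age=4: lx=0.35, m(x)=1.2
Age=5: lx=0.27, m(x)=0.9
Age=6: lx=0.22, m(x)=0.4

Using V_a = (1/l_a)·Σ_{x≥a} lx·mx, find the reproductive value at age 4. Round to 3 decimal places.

2.146

lx·mx for x ≥ 4: 0.42, 0.243, 0.088 → sum = 0.751
V_4 = 0.751 / l_4 = 0.751 / 0.35 = 2.145714… → 2.146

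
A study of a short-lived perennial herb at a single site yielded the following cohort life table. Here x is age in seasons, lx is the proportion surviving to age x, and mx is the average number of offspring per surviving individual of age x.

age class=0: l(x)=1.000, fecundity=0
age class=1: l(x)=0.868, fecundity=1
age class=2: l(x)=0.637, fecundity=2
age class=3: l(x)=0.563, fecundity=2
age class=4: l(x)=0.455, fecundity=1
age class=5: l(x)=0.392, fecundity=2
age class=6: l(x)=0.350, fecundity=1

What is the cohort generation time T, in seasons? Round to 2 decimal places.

3.01

lx·mx: 0, 0.868, 1.274, 1.126, 0.455, 0.784, 0.35 → R0 = 4.857
x·lx·mx: 0, 0.868, 2.548, 3.378, 1.82, 3.92, 2.1 → Σ = 14.634
T = 14.634 / 4.857 = 3.012971… → 3.01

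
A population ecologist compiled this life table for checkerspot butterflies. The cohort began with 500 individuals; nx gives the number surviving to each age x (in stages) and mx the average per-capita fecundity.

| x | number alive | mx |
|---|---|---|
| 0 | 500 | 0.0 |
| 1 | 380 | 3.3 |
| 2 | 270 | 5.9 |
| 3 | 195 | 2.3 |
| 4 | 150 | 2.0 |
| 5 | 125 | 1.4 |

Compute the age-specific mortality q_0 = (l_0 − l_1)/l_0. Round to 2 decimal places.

0.24

lx = nx/n0 = nx/500: 1, 0.76, 0.54, 0.39, 0.3, 0.25
q_0 = (l_0 − l_1) / l_0 = (1 − 0.76) / 1
     = 0.24 / 1 = 0.24 → 0.24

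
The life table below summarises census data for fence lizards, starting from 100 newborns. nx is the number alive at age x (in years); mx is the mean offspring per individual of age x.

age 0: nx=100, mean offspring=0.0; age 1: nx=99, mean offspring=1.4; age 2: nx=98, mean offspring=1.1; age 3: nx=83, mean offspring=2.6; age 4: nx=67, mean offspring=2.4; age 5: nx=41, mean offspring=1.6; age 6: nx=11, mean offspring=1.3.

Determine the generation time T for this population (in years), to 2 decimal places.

2.93

lx = nx/n0 = nx/100: 1, 0.99, 0.98, 0.83, 0.67, 0.41, 0.11
lx·mx: 0, 1.386, 1.078, 2.158, 1.608, 0.656, 0.143 → R0 = 7.029
x·lx·mx: 0, 1.386, 2.156, 6.474, 6.432, 3.28, 0.858 → Σ = 20.586
T = 20.586 / 7.029 = 2.928724… → 2.93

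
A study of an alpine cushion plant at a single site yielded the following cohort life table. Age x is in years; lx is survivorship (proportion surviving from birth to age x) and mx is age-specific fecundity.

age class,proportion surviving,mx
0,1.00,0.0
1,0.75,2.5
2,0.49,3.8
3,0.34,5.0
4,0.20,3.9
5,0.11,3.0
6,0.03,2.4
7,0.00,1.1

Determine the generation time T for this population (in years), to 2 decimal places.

2.40

lx·mx: 0, 1.875, 1.862, 1.7, 0.78, 0.33, 0.072, 0 → R0 = 6.619
x·lx·mx: 0, 1.875, 3.724, 5.1, 3.12, 1.65, 0.432, 0 → Σ = 15.901
T = 15.901 / 6.619 = 2.402327… → 2.40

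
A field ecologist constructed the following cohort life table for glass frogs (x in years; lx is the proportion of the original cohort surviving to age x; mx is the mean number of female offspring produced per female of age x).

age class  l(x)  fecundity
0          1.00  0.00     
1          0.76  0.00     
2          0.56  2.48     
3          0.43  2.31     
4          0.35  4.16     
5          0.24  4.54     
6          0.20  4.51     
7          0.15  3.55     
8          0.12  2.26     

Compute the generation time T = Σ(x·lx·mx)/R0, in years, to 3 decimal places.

4.272

lx·mx: 0, 0, 1.3888, 0.9933, 1.456, 1.0896, 0.902, 0.5325, 0.2712 → R0 = 6.6334
x·lx·mx: 0, 0, 2.7776, 2.9799, 5.824, 5.448, 5.412, 3.7275, 2.1696 → Σ = 28.3386
T = 28.3386 / 6.6334 = 4.272108… → 4.272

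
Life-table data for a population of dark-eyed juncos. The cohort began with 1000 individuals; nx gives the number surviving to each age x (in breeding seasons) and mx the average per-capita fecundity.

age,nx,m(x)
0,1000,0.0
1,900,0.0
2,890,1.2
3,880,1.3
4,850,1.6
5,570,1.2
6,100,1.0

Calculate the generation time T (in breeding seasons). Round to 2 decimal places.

lx = nx/n0 = nx/1000: 1, 0.9, 0.89, 0.88, 0.85, 0.57, 0.1
lx·mx: 0, 0, 1.068, 1.144, 1.36, 0.684, 0.1 → R0 = 4.356
x·lx·mx: 0, 0, 2.136, 3.432, 5.44, 3.42, 0.6 → Σ = 15.028
T = 15.028 / 4.356 = 3.449954… → 3.45

3.45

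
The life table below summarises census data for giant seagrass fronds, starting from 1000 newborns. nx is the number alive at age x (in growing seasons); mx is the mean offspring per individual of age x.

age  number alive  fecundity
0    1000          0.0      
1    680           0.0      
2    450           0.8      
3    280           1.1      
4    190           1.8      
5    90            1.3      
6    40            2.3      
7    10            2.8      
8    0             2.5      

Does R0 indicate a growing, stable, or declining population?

lx = nx/n0 = nx/1000: 1, 0.68, 0.45, 0.28, 0.19, 0.09, 0.04, 0.01, 0
R0 = Σ lx·mx = 0 + 0 + 0.36 + 0.308 + 0.342 + 0.117 + 0.092 + 0.028 + 0 = 1.247
R0 > 1, so the population is growing.

growing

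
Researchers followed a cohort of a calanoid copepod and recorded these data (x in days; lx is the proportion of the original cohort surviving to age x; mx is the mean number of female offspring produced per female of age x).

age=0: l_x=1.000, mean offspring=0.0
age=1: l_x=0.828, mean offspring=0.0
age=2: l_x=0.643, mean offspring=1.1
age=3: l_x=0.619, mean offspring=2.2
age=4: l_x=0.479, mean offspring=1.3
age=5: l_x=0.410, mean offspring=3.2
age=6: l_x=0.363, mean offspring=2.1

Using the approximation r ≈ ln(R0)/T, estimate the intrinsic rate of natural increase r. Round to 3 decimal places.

R0 = Σ lx·mx = 0 + 0 + 0.7073 + 1.3618 + 0.6227 + 1.312 + 0.7623 = 4.7661
Σ x·lx·mx = 19.1246; T = 19.1246/4.7661 = 4.01263…
r ≈ ln(R0)/T = ln(4.7661)/4.01263… = 0.38915… → 0.389

0.389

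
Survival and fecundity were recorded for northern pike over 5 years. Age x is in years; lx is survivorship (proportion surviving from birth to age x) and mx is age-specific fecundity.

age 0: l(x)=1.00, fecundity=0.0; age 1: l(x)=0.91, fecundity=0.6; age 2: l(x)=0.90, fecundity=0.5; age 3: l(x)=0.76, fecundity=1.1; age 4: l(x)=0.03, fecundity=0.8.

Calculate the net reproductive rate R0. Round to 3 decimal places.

1.856

lx·mx by age: 0, 0.546, 0.45, 0.836, 0.024
R0 = Σ lx·mx = 1.856 → 1.856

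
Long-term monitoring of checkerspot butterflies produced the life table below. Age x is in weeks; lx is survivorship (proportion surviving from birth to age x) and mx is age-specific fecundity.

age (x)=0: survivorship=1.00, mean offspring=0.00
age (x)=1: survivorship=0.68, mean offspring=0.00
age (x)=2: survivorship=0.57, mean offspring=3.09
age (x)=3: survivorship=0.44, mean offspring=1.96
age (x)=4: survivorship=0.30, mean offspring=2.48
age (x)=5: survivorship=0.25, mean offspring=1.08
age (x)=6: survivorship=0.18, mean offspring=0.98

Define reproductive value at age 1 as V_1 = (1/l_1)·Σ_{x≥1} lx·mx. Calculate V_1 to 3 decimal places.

lx·mx for x ≥ 1: 0, 1.7613, 0.8624, 0.744, 0.27, 0.1764 → sum = 3.8141
V_1 = 3.8141 / l_1 = 3.8141 / 0.68 = 5.608971… → 5.609

5.609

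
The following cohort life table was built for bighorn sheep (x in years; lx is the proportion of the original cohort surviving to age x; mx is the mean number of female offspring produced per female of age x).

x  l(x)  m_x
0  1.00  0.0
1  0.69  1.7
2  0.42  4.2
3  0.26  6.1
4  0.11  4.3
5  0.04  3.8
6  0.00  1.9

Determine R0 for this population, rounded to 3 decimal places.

5.148

lx·mx by age: 0, 1.173, 1.764, 1.586, 0.473, 0.152, 0
R0 = Σ lx·mx = 5.148 → 5.148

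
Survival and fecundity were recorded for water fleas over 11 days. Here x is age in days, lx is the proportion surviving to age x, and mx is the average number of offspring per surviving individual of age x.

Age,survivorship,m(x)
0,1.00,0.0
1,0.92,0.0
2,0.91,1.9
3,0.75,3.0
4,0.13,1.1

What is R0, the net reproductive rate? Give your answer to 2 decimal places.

4.12

lx·mx by age: 0, 0, 1.729, 2.25, 0.143
R0 = Σ lx·mx = 4.122 → 4.12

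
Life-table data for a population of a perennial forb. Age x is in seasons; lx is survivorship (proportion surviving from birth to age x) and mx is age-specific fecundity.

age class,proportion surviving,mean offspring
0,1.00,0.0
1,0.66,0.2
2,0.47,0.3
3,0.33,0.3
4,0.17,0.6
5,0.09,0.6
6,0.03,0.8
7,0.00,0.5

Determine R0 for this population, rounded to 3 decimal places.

lx·mx by age: 0, 0.132, 0.141, 0.099, 0.102, 0.054, 0.024, 0
R0 = Σ lx·mx = 0.552 → 0.552

0.552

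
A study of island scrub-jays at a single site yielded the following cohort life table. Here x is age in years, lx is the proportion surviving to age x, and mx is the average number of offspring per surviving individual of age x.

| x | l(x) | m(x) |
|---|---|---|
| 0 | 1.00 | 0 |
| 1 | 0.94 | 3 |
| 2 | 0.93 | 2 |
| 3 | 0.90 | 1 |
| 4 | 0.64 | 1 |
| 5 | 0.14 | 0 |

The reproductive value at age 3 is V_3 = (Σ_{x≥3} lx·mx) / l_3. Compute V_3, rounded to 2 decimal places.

1.71

lx·mx for x ≥ 3: 0.9, 0.64, 0 → sum = 1.54
V_3 = 1.54 / l_3 = 1.54 / 0.9 = 1.711111… → 1.71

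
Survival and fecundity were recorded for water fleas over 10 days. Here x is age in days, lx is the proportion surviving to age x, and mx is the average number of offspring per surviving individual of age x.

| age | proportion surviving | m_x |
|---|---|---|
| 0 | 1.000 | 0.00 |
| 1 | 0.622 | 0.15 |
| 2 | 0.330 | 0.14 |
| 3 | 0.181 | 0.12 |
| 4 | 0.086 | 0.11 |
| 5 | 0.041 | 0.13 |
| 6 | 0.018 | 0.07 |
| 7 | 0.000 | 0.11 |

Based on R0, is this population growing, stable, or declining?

declining

R0 = Σ lx·mx = 0 + 0.0933 + 0.0462 + 0.02172 + 0.00946 + 0.00533 + 0.00126 + 0 = 0.17727
R0 < 1, so the population is declining.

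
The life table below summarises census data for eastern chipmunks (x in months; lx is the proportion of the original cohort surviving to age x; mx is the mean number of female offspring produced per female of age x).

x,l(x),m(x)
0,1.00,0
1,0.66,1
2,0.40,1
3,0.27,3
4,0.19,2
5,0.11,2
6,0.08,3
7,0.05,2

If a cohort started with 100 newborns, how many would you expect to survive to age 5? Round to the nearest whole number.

11

Expected survivors = N0 · l_5 = 100 × 0.11 = 11 → 11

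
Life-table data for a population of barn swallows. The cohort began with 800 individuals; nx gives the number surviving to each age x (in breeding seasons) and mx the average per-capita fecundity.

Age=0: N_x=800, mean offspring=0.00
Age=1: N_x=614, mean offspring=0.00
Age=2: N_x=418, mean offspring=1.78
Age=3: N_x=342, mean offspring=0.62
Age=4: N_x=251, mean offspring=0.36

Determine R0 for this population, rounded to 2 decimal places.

1.31

lx = nx/n0 = nx/800: 1, 0.7675, 0.5225, 0.4275, 0.31375
lx·mx by age: 0, 0, 0.93005, 0.26505, 0.11295…
R0 = Σ lx·mx = 1.30805… → 1.31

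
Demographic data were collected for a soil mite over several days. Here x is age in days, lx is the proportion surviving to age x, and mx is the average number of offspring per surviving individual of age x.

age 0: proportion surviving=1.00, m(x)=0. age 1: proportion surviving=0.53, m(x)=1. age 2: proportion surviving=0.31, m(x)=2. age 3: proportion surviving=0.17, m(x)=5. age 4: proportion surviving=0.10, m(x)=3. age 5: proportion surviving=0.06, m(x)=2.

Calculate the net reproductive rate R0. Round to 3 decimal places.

lx·mx by age: 0, 0.53, 0.62, 0.85, 0.3, 0.12
R0 = Σ lx·mx = 2.42 → 2.420

2.420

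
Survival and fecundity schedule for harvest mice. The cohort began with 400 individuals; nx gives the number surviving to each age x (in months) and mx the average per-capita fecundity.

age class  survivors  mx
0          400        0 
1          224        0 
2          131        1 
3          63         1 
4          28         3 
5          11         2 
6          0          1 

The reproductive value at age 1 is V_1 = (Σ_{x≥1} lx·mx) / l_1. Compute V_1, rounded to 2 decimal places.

1.34

lx = nx/n0 = nx/400: 1, 0.56, 0.3275, 0.1575, 0.07, 0.0275, 0
lx·mx for x ≥ 1: 0, 0.3275, 0.1575, 0.21, 0.055, 0 → sum = 0.75
V_1 = 0.75 / l_1 = 0.75 / 0.56 = 1.339286… → 1.34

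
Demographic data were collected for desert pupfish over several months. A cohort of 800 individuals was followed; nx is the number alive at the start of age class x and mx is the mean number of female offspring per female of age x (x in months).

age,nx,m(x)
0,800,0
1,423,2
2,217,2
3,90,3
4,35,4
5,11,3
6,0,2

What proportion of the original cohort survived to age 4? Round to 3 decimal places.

0.044

l_4 = n_4/n_0 = 35/800 = 0.04375 → 0.044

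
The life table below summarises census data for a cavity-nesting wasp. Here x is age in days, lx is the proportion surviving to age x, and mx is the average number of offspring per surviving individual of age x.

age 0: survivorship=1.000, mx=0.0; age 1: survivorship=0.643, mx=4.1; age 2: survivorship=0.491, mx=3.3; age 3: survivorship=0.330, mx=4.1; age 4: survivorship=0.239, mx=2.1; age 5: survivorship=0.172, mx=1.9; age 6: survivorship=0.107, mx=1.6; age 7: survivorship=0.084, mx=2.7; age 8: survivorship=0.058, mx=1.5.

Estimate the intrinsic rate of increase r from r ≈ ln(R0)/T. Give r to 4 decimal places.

R0 = Σ lx·mx = 0 + 2.6363 + 1.6203 + 1.353 + 0.5019 + 0.3268 + 0.1712 + 0.2268 + 0.087 = 6.9233
Σ x·lx·mx = 16.8883; T = 16.8883/6.9233 = 2.43934…
r ≈ ln(R0)/T = ln(6.9233)/2.43934… = 0.793202… → 0.7932

0.7932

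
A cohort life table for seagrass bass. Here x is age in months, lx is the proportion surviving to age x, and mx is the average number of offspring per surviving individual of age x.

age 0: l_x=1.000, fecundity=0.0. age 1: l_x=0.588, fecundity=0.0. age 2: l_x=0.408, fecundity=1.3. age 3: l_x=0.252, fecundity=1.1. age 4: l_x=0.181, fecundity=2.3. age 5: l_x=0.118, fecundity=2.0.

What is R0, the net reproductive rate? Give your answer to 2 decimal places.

lx·mx by age: 0, 0, 0.5304, 0.2772, 0.4163, 0.236
R0 = Σ lx·mx = 1.4599 → 1.46

1.46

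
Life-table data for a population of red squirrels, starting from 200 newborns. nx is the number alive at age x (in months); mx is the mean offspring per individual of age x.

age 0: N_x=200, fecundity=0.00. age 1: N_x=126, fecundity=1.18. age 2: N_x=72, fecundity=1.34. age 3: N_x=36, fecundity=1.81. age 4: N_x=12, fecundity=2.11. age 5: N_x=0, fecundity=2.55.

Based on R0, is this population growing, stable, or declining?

lx = nx/n0 = nx/200: 1, 0.63, 0.36, 0.18, 0.06, 0
R0 = Σ lx·mx = 0 + 0.7434 + 0.4824 + 0.3258 + 0.1266 + 0 = 1.6782
R0 > 1, so the population is growing.

growing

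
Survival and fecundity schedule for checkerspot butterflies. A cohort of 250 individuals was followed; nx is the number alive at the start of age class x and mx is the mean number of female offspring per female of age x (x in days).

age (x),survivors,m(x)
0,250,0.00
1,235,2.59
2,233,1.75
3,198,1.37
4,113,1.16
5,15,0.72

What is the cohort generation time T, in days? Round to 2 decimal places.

lx = nx/n0 = nx/250: 1, 0.94, 0.932, 0.792, 0.452, 0.06
lx·mx: 0, 2.4346, 1.631, 1.08504, 0.52432, 0.0432 → R0 = 5.71816
x·lx·mx: 0, 2.4346, 3.262, 3.25512, 2.09728, 0.216 → Σ = 11.265
T = 11.265 / 5.71816 = 1.970039… → 1.97

1.97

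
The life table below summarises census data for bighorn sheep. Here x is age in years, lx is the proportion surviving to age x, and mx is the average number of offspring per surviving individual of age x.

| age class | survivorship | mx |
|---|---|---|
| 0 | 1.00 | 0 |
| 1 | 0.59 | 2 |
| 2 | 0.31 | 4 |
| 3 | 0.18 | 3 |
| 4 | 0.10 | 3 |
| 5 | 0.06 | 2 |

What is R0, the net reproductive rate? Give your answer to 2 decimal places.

3.38

lx·mx by age: 0, 1.18, 1.24, 0.54, 0.3, 0.12
R0 = Σ lx·mx = 3.38 → 3.38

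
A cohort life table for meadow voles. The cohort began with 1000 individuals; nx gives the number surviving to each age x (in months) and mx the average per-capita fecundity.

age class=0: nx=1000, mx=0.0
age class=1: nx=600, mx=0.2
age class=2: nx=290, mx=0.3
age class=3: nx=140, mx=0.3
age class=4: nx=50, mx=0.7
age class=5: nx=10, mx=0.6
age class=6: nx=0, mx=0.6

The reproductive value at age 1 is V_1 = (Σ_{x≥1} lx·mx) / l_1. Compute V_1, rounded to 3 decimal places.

lx = nx/n0 = nx/1000: 1, 0.6, 0.29, 0.14, 0.05, 0.01, 0
lx·mx for x ≥ 1: 0.12, 0.087, 0.042, 0.035, 0.006, 0 → sum = 0.29
V_1 = 0.29 / l_1 = 0.29 / 0.6 = 0.483333… → 0.483

0.483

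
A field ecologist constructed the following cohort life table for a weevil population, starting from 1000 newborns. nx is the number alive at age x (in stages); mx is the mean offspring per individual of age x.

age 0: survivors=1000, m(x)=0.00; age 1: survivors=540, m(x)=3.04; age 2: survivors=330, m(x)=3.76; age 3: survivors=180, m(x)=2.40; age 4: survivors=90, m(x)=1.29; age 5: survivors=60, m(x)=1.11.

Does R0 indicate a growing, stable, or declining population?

lx = nx/n0 = nx/1000: 1, 0.54, 0.33, 0.18, 0.09, 0.06
R0 = Σ lx·mx = 0 + 1.6416 + 1.2408 + 0.432 + 0.1161 + 0.0666 = 3.4971
R0 > 1, so the population is growing.

growing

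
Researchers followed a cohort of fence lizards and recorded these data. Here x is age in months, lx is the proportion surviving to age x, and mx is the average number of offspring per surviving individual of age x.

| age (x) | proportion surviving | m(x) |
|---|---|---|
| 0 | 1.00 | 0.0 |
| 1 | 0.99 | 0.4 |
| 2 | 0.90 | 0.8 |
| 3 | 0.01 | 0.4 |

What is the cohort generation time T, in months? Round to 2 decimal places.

1.65

lx·mx: 0, 0.396, 0.72, 0.004 → R0 = 1.12
x·lx·mx: 0, 0.396, 1.44, 0.012 → Σ = 1.848
T = 1.848 / 1.12 = 1.65 → 1.65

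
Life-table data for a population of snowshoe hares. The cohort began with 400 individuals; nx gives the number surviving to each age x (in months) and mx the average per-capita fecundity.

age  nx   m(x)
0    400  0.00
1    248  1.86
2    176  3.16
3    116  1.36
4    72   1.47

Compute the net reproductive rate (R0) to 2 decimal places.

lx = nx/n0 = nx/400: 1, 0.62, 0.44, 0.29, 0.18
lx·mx by age: 0, 1.1532, 1.3904, 0.3944, 0.2646
R0 = Σ lx·mx = 3.2026 → 3.20

3.20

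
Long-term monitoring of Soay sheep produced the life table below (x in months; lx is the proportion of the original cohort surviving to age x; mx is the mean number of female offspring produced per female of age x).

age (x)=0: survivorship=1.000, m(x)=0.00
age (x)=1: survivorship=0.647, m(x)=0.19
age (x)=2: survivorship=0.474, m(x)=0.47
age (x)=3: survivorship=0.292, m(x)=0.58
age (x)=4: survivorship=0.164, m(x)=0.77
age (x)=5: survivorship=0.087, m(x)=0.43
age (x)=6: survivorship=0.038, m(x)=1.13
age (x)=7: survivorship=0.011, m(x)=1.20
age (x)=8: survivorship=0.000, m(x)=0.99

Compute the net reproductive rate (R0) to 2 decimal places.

lx·mx by age: 0, 0.12293, 0.22278, 0.16936, 0.12628, 0.03741, 0.04294, 0.0132, 0
R0 = Σ lx·mx = 0.7349 → 0.73

0.73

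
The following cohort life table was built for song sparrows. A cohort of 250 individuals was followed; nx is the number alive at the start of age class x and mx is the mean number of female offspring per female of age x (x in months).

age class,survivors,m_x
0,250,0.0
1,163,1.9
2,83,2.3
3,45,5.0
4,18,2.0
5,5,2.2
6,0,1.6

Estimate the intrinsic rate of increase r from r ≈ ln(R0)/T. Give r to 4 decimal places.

0.5568

lx = nx/n0 = nx/250: 1, 0.652, 0.332, 0.18, 0.072, 0.02, 0
R0 = Σ lx·mx = 0 + 1.2388 + 0.7636 + 0.9 + 0.144 + 0.044 + 0 = 3.0904
Σ x·lx·mx = 6.262; T = 6.262/3.0904 = 2.02627…
r ≈ ln(R0)/T = ln(3.0904)/2.02627… = 0.556835… → 0.5568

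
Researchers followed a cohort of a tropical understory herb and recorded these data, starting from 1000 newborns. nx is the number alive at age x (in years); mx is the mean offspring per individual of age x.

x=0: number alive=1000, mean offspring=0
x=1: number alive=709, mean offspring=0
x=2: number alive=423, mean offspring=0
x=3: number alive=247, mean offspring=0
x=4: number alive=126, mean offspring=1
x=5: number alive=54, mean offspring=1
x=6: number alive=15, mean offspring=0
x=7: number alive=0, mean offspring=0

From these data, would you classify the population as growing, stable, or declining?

declining

lx = nx/n0 = nx/1000: 1, 0.709, 0.423, 0.247, 0.126, 0.054, 0.015, 0
R0 = Σ lx·mx = 0 + 0 + 0 + 0 + 0.126 + 0.054 + 0 + 0 = 0.18
R0 < 1, so the population is declining.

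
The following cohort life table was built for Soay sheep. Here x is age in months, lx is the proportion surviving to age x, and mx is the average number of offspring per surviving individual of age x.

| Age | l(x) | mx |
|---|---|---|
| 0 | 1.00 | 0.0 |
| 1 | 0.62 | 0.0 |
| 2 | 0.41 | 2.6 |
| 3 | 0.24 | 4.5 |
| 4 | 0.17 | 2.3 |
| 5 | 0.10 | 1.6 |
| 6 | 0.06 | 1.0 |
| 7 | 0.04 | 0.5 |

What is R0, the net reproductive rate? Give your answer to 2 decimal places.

lx·mx by age: 0, 0, 1.066, 1.08, 0.391, 0.16, 0.06, 0.02
R0 = Σ lx·mx = 2.777 → 2.78

2.78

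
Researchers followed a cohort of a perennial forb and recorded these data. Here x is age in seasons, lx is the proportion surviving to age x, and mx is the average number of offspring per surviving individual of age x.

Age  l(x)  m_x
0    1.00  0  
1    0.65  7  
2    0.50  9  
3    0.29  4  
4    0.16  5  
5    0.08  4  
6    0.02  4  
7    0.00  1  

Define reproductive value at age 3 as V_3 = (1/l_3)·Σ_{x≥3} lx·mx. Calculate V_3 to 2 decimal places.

lx·mx for x ≥ 3: 1.16, 0.8, 0.32, 0.08, 0 → sum = 2.36
V_3 = 2.36 / l_3 = 2.36 / 0.29 = 8.137931… → 8.14

8.14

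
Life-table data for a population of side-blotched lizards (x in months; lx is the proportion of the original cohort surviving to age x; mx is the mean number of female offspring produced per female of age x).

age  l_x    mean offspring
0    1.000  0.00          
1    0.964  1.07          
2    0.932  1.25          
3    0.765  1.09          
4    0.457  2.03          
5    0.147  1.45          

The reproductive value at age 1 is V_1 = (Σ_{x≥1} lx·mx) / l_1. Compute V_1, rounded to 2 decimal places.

lx·mx for x ≥ 1: 1.03148, 1.165, 0.83385, 0.92771, 0.21315 → sum = 4.17119
V_1 = 4.17119 / l_1 = 4.17119 / 0.964 = 4.326961… → 4.33

4.33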